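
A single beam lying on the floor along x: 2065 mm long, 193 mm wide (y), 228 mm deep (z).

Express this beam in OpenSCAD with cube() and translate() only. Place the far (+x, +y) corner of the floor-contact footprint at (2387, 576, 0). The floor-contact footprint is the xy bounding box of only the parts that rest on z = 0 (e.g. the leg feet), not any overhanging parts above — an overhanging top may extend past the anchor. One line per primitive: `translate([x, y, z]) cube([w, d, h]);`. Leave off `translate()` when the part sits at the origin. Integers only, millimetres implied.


translate([322, 383, 0]) cube([2065, 193, 228]);


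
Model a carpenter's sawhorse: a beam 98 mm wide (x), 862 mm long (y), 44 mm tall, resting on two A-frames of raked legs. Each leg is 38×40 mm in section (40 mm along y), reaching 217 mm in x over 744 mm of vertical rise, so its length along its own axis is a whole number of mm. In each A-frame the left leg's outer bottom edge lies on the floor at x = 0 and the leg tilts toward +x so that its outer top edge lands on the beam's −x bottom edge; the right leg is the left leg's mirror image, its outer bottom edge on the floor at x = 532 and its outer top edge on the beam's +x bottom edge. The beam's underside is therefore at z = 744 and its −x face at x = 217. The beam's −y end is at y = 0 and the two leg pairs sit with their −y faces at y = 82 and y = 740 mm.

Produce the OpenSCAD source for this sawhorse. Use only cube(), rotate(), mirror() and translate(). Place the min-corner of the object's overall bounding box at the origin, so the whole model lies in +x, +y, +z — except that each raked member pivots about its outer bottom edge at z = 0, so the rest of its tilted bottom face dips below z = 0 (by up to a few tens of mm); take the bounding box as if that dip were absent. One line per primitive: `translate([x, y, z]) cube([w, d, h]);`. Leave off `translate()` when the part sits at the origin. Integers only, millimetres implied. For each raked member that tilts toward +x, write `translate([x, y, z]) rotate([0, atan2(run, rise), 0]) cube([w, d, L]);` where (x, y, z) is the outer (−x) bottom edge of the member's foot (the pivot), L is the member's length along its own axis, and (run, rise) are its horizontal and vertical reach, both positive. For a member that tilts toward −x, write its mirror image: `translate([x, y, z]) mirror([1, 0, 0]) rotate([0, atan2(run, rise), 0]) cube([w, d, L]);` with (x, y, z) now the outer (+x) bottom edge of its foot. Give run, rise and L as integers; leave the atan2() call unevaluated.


translate([217, 0, 744]) cube([98, 862, 44]);
translate([0, 82, 0]) rotate([0, atan2(217, 744), 0]) cube([38, 40, 775]);
translate([532, 82, 0]) mirror([1, 0, 0]) rotate([0, atan2(217, 744), 0]) cube([38, 40, 775]);
translate([0, 740, 0]) rotate([0, atan2(217, 744), 0]) cube([38, 40, 775]);
translate([532, 740, 0]) mirror([1, 0, 0]) rotate([0, atan2(217, 744), 0]) cube([38, 40, 775]);


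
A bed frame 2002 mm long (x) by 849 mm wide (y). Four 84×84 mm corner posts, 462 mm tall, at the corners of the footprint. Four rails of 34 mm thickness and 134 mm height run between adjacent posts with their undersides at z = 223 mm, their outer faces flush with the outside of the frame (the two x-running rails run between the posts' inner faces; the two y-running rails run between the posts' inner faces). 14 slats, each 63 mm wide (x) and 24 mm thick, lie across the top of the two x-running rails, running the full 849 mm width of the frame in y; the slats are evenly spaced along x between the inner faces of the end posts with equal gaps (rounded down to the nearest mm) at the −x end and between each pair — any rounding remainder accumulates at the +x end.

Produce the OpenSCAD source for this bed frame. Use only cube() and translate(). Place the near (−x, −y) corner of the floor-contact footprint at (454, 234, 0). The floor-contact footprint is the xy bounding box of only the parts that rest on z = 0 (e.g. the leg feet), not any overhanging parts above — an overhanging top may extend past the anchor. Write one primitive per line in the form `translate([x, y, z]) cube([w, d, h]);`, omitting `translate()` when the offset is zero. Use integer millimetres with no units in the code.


// slat z = rail_z + rail_h = 223 + 134 = 357
// slat gap = ⌊(1834 − 14·63) / 15⌋ = 63
translate([454, 234, 0]) cube([84, 84, 462]);
translate([454, 999, 0]) cube([84, 84, 462]);
translate([2372, 234, 0]) cube([84, 84, 462]);
translate([2372, 999, 0]) cube([84, 84, 462]);
translate([538, 234, 223]) cube([1834, 34, 134]);
translate([538, 1049, 223]) cube([1834, 34, 134]);
translate([454, 318, 223]) cube([34, 681, 134]);
translate([2422, 318, 223]) cube([34, 681, 134]);
translate([601, 234, 357]) cube([63, 849, 24]);
translate([727, 234, 357]) cube([63, 849, 24]);
translate([853, 234, 357]) cube([63, 849, 24]);
translate([979, 234, 357]) cube([63, 849, 24]);
translate([1105, 234, 357]) cube([63, 849, 24]);
translate([1231, 234, 357]) cube([63, 849, 24]);
translate([1357, 234, 357]) cube([63, 849, 24]);
translate([1483, 234, 357]) cube([63, 849, 24]);
translate([1609, 234, 357]) cube([63, 849, 24]);
translate([1735, 234, 357]) cube([63, 849, 24]);
translate([1861, 234, 357]) cube([63, 849, 24]);
translate([1987, 234, 357]) cube([63, 849, 24]);
translate([2113, 234, 357]) cube([63, 849, 24]);
translate([2239, 234, 357]) cube([63, 849, 24]);


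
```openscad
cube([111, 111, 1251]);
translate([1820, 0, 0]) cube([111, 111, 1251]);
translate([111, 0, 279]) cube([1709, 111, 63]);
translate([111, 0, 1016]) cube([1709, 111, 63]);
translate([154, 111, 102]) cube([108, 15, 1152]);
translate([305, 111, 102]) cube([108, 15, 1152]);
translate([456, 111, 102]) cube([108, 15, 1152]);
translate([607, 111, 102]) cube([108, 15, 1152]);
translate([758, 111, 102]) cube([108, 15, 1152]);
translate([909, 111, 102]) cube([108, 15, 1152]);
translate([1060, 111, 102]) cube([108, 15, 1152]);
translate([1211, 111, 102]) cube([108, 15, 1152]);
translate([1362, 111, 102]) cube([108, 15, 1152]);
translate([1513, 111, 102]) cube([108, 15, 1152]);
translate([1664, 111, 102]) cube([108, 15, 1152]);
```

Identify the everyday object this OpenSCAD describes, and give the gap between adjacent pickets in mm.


A fence section. The picket gap is 43 mm.

Two posts, two rails, 11 pickets — a fence section. Span 1709 mm holds 11 pickets of 108 mm with 12 equal gaps: ⌊(1709 − 11·108) / 12⌋ = 43 mm.


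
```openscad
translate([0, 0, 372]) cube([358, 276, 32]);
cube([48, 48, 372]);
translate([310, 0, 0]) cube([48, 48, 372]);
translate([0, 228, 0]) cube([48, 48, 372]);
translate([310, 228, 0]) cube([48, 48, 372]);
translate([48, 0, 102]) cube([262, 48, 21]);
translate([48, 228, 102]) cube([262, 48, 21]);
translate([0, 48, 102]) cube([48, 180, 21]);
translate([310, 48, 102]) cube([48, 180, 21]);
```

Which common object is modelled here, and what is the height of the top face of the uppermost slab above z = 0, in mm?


A stool. The seat height is 404 mm.

A 358×276×32 slab at z = 372 on four corner posts — a stool. The seat top is 372 + 32 = 404 mm.


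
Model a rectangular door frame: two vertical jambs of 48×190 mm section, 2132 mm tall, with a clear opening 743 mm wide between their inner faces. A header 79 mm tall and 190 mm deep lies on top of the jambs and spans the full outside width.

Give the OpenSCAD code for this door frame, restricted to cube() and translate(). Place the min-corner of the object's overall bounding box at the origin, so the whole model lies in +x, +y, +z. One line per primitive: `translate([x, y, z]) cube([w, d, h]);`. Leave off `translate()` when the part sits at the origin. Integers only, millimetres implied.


cube([48, 190, 2132]);
translate([791, 0, 0]) cube([48, 190, 2132]);
translate([0, 0, 2132]) cube([839, 190, 79]);


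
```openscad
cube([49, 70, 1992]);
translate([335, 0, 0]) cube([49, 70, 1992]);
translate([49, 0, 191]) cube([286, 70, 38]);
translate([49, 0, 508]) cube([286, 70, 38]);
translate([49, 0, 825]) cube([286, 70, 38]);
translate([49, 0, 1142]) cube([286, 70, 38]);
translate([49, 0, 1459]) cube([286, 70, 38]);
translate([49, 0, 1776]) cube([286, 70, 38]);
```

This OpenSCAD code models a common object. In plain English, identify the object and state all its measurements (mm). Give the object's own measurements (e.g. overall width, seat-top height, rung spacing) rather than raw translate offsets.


A straight ladder. Two 49×70 mm vertical rails, 1992 mm tall, stand 384 mm apart (outside-to-outside) with their front faces coplanar on the −y side. 6 rungs, each 70 mm deep and 38 mm tall, span between the inner faces of the rails, front faces flush with the rails. The lowest rung's underside is at z = 191 mm and rungs are spaced 317 mm apart (underside to underside).


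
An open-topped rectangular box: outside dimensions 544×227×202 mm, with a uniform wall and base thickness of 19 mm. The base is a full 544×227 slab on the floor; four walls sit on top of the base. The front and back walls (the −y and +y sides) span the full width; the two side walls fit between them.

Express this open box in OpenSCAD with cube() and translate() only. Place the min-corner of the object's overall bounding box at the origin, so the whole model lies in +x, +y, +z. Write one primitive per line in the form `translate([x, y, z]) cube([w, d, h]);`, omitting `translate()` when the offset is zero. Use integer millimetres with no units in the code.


cube([544, 227, 19]);
translate([0, 0, 19]) cube([544, 19, 183]);
translate([0, 208, 19]) cube([544, 19, 183]);
translate([0, 19, 19]) cube([19, 189, 183]);
translate([525, 19, 19]) cube([19, 189, 183]);


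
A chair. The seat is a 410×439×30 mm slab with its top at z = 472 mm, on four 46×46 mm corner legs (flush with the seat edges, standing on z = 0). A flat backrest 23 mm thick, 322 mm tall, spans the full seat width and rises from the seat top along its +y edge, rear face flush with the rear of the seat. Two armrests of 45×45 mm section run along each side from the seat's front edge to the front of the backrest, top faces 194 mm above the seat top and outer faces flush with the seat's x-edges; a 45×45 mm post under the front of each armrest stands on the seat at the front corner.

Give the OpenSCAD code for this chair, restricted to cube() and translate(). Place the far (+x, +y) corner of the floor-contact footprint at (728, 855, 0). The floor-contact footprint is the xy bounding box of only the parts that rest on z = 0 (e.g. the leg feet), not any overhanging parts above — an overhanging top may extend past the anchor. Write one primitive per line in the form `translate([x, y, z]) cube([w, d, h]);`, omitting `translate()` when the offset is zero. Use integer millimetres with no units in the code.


translate([318, 416, 442]) cube([410, 439, 30]);
translate([318, 416, 0]) cube([46, 46, 442]);
translate([682, 416, 0]) cube([46, 46, 442]);
translate([318, 809, 0]) cube([46, 46, 442]);
translate([682, 809, 0]) cube([46, 46, 442]);
translate([318, 832, 472]) cube([410, 23, 322]);
translate([318, 416, 621]) cube([45, 416, 45]);
translate([683, 416, 621]) cube([45, 416, 45]);
translate([318, 416, 472]) cube([45, 45, 149]);
translate([683, 416, 472]) cube([45, 45, 149]);


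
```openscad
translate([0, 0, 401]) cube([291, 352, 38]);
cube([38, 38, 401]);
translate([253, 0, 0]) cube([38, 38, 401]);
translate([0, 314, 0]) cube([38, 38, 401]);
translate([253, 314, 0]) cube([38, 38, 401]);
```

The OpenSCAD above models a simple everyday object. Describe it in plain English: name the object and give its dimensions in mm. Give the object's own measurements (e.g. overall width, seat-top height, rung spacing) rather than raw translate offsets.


A simple wooden stool: a rectangular seat 291 mm (x) by 352 mm (y), 38 mm thick, top face at z = 439 mm, on four square legs, each 38×38 mm in cross-section. The legs rest on z = 0, each flush with a corner of the seat.


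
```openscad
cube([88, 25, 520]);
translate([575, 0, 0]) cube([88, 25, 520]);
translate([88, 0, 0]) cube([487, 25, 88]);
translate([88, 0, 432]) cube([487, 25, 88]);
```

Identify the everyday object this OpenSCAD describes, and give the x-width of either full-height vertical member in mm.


A picture frame. The border width is 88 mm.

Four thin pieces enclosing a rectangular opening — a picture frame. The two full-height stiles are 520 mm tall; the top rail sits at z = 432 and is 88 mm tall, so the border above the opening is 520 − 432 = 88 mm, matching the stile x-width.


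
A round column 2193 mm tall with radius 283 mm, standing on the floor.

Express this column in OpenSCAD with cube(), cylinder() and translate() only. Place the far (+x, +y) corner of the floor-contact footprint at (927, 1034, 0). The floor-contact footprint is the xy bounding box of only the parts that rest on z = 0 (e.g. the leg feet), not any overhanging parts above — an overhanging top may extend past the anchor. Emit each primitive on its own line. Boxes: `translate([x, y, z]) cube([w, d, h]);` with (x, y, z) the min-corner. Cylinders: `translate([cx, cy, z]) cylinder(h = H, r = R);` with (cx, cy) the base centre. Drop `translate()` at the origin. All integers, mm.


translate([644, 751, 0]) cylinder(h = 2193, r = 283);


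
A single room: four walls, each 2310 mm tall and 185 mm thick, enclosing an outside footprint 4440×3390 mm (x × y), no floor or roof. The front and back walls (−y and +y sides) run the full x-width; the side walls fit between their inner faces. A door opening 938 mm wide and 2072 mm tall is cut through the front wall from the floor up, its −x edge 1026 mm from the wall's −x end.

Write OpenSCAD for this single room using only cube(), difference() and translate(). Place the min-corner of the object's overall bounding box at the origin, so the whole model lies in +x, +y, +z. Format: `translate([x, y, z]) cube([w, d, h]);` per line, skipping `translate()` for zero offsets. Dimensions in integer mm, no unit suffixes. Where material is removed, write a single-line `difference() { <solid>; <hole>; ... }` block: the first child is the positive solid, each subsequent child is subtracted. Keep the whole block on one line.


difference() { cube([4440, 185, 2310]); translate([1026, 0, 0]) cube([938, 185, 2072]); }
translate([0, 3205, 0]) cube([4440, 185, 2310]);
translate([0, 185, 0]) cube([185, 3020, 2310]);
translate([4255, 185, 0]) cube([185, 3020, 2310]);


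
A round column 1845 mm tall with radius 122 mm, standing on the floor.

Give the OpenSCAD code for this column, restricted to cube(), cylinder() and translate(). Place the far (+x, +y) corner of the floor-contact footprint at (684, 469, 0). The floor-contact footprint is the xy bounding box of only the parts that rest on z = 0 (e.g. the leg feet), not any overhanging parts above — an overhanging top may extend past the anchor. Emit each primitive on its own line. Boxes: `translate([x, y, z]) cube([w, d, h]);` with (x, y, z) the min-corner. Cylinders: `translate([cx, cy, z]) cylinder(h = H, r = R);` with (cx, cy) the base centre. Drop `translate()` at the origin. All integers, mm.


translate([562, 347, 0]) cylinder(h = 1845, r = 122);


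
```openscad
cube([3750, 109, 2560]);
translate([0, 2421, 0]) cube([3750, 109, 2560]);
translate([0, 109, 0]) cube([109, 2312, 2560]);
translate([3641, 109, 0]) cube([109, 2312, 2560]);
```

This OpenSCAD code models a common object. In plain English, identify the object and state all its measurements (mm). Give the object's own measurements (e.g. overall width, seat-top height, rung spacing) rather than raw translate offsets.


The wall frame of a small rectangular building: four walls, each 2560 mm tall and 109 mm thick, enclosing a footprint 3750 mm (x) by 2530 mm (y) outside-to-outside, with no floor or roof. The front and back walls (the −y and +y sides) span the full width; the two side walls fit between them.


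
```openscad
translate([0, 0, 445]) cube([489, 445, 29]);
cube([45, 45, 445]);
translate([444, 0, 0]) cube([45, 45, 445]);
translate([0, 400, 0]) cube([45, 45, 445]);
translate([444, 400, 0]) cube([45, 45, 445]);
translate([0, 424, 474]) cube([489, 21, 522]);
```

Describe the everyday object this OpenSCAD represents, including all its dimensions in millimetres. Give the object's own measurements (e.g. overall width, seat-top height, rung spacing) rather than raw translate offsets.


A chair. The seat is a 489×445×29 mm slab with its top at z = 474 mm, on four 45×45 mm corner legs (flush with the seat edges, standing on z = 0). A flat backrest 21 mm thick, 522 mm tall, spans the full seat width and rises from the seat top along its +y edge, rear face flush with the rear of the seat.


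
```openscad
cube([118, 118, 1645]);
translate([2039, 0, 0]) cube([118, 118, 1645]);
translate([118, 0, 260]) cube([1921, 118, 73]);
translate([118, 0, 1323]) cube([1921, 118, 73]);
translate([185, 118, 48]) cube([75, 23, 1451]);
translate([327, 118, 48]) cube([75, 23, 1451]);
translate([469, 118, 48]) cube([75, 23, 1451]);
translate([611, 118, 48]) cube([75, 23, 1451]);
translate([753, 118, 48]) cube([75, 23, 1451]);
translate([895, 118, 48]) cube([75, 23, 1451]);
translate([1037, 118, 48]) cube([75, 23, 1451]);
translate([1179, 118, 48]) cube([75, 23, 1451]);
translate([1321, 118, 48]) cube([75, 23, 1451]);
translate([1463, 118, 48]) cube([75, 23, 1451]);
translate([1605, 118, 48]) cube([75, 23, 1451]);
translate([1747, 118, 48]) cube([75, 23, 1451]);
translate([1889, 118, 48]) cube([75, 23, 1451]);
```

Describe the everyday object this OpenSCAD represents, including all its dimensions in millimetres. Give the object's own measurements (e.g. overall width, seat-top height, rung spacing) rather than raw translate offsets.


A fence section. Two 118×118 mm posts, 1645 mm tall, stand on the floor with a clear span of 1921 mm between their inner faces. Two horizontal rails of 118×73 mm section span the gap between the posts with their undersides at z = 260 mm and z = 1323 mm, flush with the posts' −y face. 13 pickets, each 75 mm wide, 23 mm thick and 1451 mm tall, are fixed to the +y face of the rails with their bottoms at z = 48 mm, spaced across the span with a 67 mm gap after the −x post and between neighbouring pickets, with 75 mm left before the +x post.


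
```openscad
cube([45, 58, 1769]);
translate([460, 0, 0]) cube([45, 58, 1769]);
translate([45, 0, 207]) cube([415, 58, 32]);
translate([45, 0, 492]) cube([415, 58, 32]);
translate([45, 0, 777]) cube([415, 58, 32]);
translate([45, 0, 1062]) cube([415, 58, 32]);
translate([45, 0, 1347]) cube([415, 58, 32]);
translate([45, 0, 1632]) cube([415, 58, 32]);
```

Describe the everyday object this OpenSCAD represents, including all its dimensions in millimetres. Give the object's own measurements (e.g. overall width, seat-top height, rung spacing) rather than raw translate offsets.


A straight ladder. Two 45×58 mm vertical rails, 1769 mm tall, stand 505 mm apart (outside-to-outside) with their front faces coplanar on the −y side. 6 rungs, each 58 mm deep and 32 mm tall, span between the inner faces of the rails, front faces flush with the rails. The lowest rung's underside is at z = 207 mm and rungs are spaced 285 mm apart (underside to underside).


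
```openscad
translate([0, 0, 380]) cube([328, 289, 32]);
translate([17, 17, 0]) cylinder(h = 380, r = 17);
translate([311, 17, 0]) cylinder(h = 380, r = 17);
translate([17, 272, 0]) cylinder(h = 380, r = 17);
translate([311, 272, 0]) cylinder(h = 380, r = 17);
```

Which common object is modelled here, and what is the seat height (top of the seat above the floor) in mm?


A stool. The seat height is 412 mm.

A 328×289×32 slab at z = 380 on four corner cylinders — a stool. The seat top is 380 + 32 = 412 mm.


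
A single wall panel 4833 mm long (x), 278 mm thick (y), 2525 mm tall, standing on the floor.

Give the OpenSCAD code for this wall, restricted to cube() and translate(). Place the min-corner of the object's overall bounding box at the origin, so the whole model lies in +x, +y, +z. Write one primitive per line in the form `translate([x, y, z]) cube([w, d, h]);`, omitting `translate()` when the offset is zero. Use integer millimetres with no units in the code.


cube([4833, 278, 2525]);


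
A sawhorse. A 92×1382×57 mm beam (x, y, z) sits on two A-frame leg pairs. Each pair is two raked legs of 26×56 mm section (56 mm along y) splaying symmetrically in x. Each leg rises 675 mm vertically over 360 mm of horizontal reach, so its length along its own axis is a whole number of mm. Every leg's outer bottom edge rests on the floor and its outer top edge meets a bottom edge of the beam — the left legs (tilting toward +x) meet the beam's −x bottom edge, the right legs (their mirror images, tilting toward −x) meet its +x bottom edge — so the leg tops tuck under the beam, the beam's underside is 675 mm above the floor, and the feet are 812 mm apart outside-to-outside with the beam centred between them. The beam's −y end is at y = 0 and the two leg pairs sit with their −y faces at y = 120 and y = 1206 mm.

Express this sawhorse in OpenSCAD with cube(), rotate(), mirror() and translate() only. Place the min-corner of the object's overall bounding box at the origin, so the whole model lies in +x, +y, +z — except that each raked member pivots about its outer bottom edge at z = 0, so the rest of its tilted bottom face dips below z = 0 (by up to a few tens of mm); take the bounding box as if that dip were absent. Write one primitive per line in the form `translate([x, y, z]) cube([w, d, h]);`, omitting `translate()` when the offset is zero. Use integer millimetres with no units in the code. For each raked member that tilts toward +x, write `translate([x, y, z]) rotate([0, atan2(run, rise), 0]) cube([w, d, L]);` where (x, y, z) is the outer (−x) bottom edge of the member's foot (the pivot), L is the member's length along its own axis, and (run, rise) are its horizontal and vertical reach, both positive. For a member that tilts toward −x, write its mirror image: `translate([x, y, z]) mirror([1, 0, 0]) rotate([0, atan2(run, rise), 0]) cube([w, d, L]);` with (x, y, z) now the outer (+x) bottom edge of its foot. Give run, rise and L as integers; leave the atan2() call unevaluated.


translate([360, 0, 675]) cube([92, 1382, 57]);
translate([0, 120, 0]) rotate([0, atan2(360, 675), 0]) cube([26, 56, 765]);
translate([812, 120, 0]) mirror([1, 0, 0]) rotate([0, atan2(360, 675), 0]) cube([26, 56, 765]);
translate([0, 1206, 0]) rotate([0, atan2(360, 675), 0]) cube([26, 56, 765]);
translate([812, 1206, 0]) mirror([1, 0, 0]) rotate([0, atan2(360, 675), 0]) cube([26, 56, 765]);


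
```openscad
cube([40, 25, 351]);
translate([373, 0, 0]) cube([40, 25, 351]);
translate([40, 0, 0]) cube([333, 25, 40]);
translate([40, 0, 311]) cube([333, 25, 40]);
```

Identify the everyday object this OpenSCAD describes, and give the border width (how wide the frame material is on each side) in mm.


A picture frame. The border width is 40 mm.

Four thin pieces enclosing a rectangular opening — a picture frame. The two full-height stiles are 351 mm tall; the top rail sits at z = 311 and is 40 mm tall, so the border above the opening is 351 − 311 = 40 mm, matching the stile x-width.


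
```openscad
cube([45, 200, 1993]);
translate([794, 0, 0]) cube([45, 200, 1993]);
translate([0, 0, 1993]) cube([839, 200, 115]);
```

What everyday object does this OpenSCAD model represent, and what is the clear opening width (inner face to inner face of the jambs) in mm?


A door frame. The clear opening width is 749 mm.

Two 1993 mm tall posts with a header on top — a door frame. The left jamb is 45 mm wide at x = 0; the right jamb starts at x = 794. The clear opening is 794 − 45 = 749 mm.


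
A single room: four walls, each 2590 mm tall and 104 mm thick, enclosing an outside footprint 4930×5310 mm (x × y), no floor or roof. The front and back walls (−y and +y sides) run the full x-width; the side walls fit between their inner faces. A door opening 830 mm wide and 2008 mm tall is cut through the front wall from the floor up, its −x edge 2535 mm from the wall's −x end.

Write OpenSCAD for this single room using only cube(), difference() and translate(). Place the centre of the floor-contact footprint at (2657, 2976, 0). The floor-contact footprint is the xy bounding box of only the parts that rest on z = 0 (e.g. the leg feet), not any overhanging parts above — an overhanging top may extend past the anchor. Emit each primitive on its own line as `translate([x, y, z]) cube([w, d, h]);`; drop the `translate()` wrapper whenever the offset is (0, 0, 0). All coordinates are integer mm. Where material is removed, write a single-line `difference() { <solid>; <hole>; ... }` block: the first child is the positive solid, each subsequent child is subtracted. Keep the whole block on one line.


difference() { translate([192, 321, 0]) cube([4930, 104, 2590]); translate([2727, 321, 0]) cube([830, 104, 2008]); }
translate([192, 5527, 0]) cube([4930, 104, 2590]);
translate([192, 425, 0]) cube([104, 5102, 2590]);
translate([5018, 425, 0]) cube([104, 5102, 2590]);


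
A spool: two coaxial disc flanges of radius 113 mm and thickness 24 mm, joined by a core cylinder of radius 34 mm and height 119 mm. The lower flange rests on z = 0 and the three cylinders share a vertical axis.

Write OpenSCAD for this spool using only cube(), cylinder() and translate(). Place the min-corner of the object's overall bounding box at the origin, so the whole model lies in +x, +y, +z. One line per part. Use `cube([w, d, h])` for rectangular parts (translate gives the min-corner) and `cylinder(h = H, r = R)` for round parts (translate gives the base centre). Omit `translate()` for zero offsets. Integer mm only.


translate([113, 113, 0]) cylinder(h = 24, r = 113);
translate([113, 113, 24]) cylinder(h = 119, r = 34);
translate([113, 113, 143]) cylinder(h = 24, r = 113);


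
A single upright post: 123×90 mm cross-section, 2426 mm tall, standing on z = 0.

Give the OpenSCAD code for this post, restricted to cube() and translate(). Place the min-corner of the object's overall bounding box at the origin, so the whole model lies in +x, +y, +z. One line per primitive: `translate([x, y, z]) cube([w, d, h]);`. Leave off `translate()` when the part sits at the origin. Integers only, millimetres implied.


cube([123, 90, 2426]);


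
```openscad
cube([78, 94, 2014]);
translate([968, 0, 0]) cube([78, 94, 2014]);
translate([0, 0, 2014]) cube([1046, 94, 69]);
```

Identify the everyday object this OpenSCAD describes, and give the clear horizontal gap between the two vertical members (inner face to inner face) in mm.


A door frame. The clear opening width is 890 mm.

Two 2014 mm tall posts with a header on top — a door frame. The left jamb is 78 mm wide at x = 0; the right jamb starts at x = 968. The clear opening is 968 − 78 = 890 mm.


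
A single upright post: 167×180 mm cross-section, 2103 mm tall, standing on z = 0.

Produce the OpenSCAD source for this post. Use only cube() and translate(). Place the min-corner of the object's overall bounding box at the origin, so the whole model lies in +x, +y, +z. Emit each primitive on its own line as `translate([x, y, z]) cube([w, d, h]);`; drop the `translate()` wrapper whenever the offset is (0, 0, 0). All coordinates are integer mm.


cube([167, 180, 2103]);


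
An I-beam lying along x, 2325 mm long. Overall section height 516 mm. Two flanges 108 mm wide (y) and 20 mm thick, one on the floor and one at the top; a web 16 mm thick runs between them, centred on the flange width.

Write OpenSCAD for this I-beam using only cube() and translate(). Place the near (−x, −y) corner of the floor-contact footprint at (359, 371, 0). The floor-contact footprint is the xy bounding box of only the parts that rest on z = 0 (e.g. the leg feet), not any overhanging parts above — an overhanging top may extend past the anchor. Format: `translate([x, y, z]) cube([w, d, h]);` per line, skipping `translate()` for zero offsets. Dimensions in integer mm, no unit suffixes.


translate([359, 371, 0]) cube([2325, 108, 20]);
translate([359, 417, 20]) cube([2325, 16, 476]);
translate([359, 371, 496]) cube([2325, 108, 20]);


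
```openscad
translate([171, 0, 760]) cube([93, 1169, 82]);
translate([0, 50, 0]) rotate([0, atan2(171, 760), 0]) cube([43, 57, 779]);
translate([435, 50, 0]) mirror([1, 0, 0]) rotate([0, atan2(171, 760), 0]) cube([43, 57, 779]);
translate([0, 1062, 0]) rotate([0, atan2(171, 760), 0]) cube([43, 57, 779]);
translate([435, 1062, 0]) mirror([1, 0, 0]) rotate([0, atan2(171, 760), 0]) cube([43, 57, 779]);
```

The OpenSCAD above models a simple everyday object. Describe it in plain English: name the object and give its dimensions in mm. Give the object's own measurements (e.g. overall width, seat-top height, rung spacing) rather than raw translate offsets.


A sawhorse. A 93×1169×82 mm beam (x, y, z) sits on two A-frame leg pairs. Each pair is two raked legs of 43×57 mm section (57 mm along y) splaying symmetrically in x. Each leg rises 760 mm vertically over 171 mm of horizontal reach and is 779 mm long along its own axis. Every leg's outer bottom edge rests on the floor and its outer top edge meets a bottom edge of the beam — the left legs (tilting toward +x) meet the beam's −x bottom edge, the right legs (their mirror images, tilting toward −x) meet its +x bottom edge — so the leg tops tuck under the beam, the beam's underside is 760 mm above the floor, and the feet are 435 mm apart outside-to-outside with the beam centred between them. The two leg pairs are set in 50 mm from either end of the beam.


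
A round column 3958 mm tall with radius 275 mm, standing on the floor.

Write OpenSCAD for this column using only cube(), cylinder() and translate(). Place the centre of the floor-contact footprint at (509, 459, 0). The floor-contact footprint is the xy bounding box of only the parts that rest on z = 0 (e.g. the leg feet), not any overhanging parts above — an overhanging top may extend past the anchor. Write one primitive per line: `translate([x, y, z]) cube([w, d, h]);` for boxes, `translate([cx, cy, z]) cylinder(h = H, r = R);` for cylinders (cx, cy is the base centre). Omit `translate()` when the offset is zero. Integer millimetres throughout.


translate([509, 459, 0]) cylinder(h = 3958, r = 275);


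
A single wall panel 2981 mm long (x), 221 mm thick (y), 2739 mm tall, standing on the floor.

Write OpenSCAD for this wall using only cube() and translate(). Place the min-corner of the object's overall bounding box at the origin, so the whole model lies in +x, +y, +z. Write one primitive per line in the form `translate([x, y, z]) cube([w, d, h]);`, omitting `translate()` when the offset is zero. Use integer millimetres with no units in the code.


cube([2981, 221, 2739]);


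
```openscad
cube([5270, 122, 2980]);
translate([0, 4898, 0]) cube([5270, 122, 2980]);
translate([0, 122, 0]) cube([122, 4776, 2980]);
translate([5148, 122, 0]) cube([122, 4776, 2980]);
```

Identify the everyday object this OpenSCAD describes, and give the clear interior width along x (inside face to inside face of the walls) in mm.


A house (or room) frame. The interior width is 5026 mm.

Four 2980 mm walls enclosing a rectangle with no floor or roof — a room or house frame. Outside width is 5270 mm and wall thickness is 122 mm, so the interior width is 5270 − 2 × 122 = 5026 mm.


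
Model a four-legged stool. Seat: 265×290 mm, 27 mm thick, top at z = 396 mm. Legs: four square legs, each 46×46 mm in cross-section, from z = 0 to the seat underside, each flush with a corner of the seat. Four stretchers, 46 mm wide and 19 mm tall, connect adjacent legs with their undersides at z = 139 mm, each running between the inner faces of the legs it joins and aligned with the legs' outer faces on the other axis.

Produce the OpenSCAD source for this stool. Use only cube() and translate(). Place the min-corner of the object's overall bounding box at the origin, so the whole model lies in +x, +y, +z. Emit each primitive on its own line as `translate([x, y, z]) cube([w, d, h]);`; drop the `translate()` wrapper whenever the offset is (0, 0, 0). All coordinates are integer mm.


translate([0, 0, 369]) cube([265, 290, 27]);
cube([46, 46, 369]);
translate([219, 0, 0]) cube([46, 46, 369]);
translate([0, 244, 0]) cube([46, 46, 369]);
translate([219, 244, 0]) cube([46, 46, 369]);
translate([46, 0, 139]) cube([173, 46, 19]);
translate([46, 244, 139]) cube([173, 46, 19]);
translate([0, 46, 139]) cube([46, 198, 19]);
translate([219, 46, 139]) cube([46, 198, 19]);


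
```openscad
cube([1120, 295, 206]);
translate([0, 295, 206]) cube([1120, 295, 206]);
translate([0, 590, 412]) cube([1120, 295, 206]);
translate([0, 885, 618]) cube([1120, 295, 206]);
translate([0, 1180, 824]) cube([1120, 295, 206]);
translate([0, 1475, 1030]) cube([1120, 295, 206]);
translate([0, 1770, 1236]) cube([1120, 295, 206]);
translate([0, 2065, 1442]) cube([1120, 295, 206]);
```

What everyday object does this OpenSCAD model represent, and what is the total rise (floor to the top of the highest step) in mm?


A staircase. The total rise is 1648 mm.

8 identical blocks, each offset up and back from the previous — a staircase. Each step is 206 mm tall and there are 8 of them, so the total rise is 8 × 206 = 1648 mm.


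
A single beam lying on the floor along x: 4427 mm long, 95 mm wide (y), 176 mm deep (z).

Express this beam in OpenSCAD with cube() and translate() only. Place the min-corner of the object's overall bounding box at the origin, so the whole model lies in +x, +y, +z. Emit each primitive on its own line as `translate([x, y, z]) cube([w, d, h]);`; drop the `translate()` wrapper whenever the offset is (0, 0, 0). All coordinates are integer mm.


cube([4427, 95, 176]);


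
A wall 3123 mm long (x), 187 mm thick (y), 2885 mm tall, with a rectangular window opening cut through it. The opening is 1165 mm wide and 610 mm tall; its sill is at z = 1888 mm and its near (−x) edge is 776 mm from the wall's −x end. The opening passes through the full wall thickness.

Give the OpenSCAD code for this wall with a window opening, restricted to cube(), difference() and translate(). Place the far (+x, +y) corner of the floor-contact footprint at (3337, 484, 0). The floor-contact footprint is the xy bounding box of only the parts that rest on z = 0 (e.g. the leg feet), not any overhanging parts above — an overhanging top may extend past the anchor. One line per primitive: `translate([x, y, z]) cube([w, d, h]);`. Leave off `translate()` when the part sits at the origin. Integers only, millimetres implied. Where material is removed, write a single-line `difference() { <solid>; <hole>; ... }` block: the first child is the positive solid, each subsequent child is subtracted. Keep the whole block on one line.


difference() { translate([214, 297, 0]) cube([3123, 187, 2885]); translate([990, 297, 1888]) cube([1165, 187, 610]); }


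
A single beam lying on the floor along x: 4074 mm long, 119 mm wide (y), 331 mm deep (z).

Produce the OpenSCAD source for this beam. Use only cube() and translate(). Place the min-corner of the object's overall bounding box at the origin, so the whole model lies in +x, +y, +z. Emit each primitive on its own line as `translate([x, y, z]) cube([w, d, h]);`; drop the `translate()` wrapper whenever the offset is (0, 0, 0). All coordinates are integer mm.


cube([4074, 119, 331]);


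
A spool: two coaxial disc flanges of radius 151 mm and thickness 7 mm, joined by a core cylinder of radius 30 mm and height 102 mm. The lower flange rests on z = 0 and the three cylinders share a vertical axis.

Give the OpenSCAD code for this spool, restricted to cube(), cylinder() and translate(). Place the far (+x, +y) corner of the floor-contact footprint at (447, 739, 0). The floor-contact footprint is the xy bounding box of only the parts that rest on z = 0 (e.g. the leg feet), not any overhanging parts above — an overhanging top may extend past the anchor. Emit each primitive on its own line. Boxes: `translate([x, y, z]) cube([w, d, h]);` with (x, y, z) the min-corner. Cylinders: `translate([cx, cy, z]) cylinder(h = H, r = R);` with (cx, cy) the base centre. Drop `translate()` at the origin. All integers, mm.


translate([296, 588, 0]) cylinder(h = 7, r = 151);
translate([296, 588, 7]) cylinder(h = 102, r = 30);
translate([296, 588, 109]) cylinder(h = 7, r = 151);


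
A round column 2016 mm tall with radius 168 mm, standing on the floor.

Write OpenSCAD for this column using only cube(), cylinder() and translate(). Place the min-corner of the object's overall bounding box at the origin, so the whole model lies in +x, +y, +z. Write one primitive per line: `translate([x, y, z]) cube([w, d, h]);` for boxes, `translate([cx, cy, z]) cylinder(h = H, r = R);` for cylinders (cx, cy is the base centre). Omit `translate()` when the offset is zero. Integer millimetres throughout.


translate([168, 168, 0]) cylinder(h = 2016, r = 168);


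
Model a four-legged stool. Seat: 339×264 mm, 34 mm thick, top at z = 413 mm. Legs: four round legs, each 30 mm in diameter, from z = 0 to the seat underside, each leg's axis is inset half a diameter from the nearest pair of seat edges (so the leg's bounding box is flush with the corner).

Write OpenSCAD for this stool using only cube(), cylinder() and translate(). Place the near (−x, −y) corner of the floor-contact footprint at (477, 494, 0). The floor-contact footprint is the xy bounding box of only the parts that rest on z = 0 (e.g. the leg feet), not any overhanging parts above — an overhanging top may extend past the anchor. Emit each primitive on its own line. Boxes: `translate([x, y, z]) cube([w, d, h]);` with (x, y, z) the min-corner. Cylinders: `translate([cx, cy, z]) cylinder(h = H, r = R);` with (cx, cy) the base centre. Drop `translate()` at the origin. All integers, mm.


// leg_h = 413 - 34 = 379
translate([477, 494, 379]) cube([339, 264, 34]);
translate([492, 509, 0]) cylinder(h = 379, r = 15);
translate([801, 509, 0]) cylinder(h = 379, r = 15);
translate([492, 743, 0]) cylinder(h = 379, r = 15);
translate([801, 743, 0]) cylinder(h = 379, r = 15);


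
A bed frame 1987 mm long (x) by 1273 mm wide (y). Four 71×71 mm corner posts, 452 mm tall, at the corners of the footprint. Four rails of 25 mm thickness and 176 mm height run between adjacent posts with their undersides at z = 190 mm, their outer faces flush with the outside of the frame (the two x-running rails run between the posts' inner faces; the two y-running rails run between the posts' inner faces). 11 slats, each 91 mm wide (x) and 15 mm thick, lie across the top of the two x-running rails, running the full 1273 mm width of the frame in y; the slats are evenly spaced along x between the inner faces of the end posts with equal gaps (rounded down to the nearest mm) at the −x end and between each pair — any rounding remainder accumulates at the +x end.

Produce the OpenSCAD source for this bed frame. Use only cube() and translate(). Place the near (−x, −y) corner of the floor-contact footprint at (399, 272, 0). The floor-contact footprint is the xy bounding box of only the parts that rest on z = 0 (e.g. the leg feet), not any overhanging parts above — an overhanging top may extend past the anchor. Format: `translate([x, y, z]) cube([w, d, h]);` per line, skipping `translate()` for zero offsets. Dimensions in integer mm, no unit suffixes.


translate([399, 272, 0]) cube([71, 71, 452]);
translate([399, 1474, 0]) cube([71, 71, 452]);
translate([2315, 272, 0]) cube([71, 71, 452]);
translate([2315, 1474, 0]) cube([71, 71, 452]);
translate([470, 272, 190]) cube([1845, 25, 176]);
translate([470, 1520, 190]) cube([1845, 25, 176]);
translate([399, 343, 190]) cube([25, 1131, 176]);
translate([2361, 343, 190]) cube([25, 1131, 176]);
translate([540, 272, 366]) cube([91, 1273, 15]);
translate([701, 272, 366]) cube([91, 1273, 15]);
translate([862, 272, 366]) cube([91, 1273, 15]);
translate([1023, 272, 366]) cube([91, 1273, 15]);
translate([1184, 272, 366]) cube([91, 1273, 15]);
translate([1345, 272, 366]) cube([91, 1273, 15]);
translate([1506, 272, 366]) cube([91, 1273, 15]);
translate([1667, 272, 366]) cube([91, 1273, 15]);
translate([1828, 272, 366]) cube([91, 1273, 15]);
translate([1989, 272, 366]) cube([91, 1273, 15]);
translate([2150, 272, 366]) cube([91, 1273, 15]);
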